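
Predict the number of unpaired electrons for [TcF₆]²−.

Summing ligand charges against the −2 overall charge gives an oxidation state of +4 for technetium.
Technetium is a group-7 element; Tc(IV) is therefore d³.
In an octahedral field the d³ configuration is t₂g³e_g⁰ (only one arrangement possible), giving 3 unpaired electrons.

3 unpaired electrons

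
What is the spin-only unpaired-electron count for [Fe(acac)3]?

5 unpaired electrons

Each acetylacetonate is −1; balancing the 0 overall charge requires Fe(III).
Fe sits in group 8, so the d-electron count is 8 − 3 = 5.
Counting donor atoms: 3×acetylacetonate (bidentate) → 6 donors. Coordination number = 6.
The spin state decides the count: Acetylacetonate is a weak-field ligand for a first-row metal, so the complex is high-spin.
An octahedral high-spin d⁵ ion is t₂g³e_g², giving 5 unpaired electrons.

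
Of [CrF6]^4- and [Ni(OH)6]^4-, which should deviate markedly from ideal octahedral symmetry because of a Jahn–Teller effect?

[CrF6]^4-: Each fluoride is −1; balancing the −4 overall charge requires Cr(II). Cr sits in group 6, so the d-electron count is 6 − 2 = 4. Fluoride is a weak-field ligand for a first-row metal, so the complex is high-spin. The t₂g³e_g¹ (high-spin) configuration has an unevenly filled e_g set; the Jahn–Teller theorem predicts a tetragonal distortion (typically axial elongation) to lift the degeneracy.
[Ni(OH)6]^4-: Summing ligand charges against the −4 overall charge gives an oxidation state of +2 for nickel. Group 10 minus oxidation state 2 gives a d⁸ configuration. The d⁸ configuration leaves the e_g set evenly filled (or empty) — no strong Jahn–Teller driving force.

[CrF6]^4-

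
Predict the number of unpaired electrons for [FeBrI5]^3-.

Summing ligand charges against the −3 overall charge gives an oxidation state of +3 for iron.
Group 8 minus oxidation state 3 gives a d⁵ configuration.
The spin state decides the count: Bromide and iodide are weak-field ligands for a first-row metal, so the complex is high-spin.
An octahedral high-spin d⁵ ion is t₂g³e_g², giving 5 unpaired electrons.

5 unpaired electrons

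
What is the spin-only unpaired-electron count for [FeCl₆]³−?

Each chloride is −1; balancing the −3 overall charge requires Fe(III).
Iron is a group-8 element; Fe(III) is therefore d⁵.
The spin state decides the count: Chloride is a weak-field ligand for a first-row metal, so the complex is high-spin.
An octahedral high-spin d⁵ ion is t₂g³e_g², giving 5 unpaired electrons.

5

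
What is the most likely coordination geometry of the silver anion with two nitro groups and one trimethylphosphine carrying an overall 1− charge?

trigonal planar

Summing ligand charges against the −1 overall charge gives an oxidation state of +1 for silver.
Group 11 minus oxidation state 1 gives a d¹⁰ configuration.
Coordination number: 3.
Three ligands around a d¹⁰ centre minimise repulsion in a trigonal-planar arrangement.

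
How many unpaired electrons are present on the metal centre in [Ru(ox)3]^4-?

0

Each oxalate is −2; balancing the −4 overall charge requires Ru(II).
Ru sits in group 8, so the d-electron count is 8 − 2 = 6.
Counting donor atoms: 3×oxalate (bidentate) → 6 donors. Coordination number = 6.
The spin state decides the count: a 4d ion has a large Δₒ and is invariably low-spin.
An octahedral low-spin d⁶ ion is t₂g⁶e_g⁰, giving 0 unpaired electrons.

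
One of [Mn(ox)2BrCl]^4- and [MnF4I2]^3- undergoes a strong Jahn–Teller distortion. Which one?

[Mn(ox)2BrCl]^4-: Each oxalate is −2; each bromide is −1; each chloride is −1; balancing the −4 overall charge requires Mn(II). Manganese is a group-7 element; Mn(II) is therefore d⁵. Bromide, chloride, and oxalate are weak-field ligands for a first-row metal, so the complex is high-spin. The d⁵ configuration leaves the e_g set evenly filled (or empty) — no strong Jahn–Teller driving force.
[MnF4I2]^3-: Ligand charges: each fluoride is −1; each iodide is −1. With an overall charge of −3 the manganese centre must be in the +3 oxidation state. Mn sits in group 7, so the d-electron count is 7 − 3 = 4. Fluoride and iodide are weak-field ligands for a first-row metal, so the complex is high-spin. The t₂g³e_g¹ (high-spin) configuration has an unevenly filled e_g set; the Jahn–Teller theorem predicts a tetragonal distortion (typically axial elongation) to lift the degeneracy.

[MnF4I2]^3-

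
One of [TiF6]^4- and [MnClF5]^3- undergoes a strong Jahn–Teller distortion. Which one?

[MnClF5]^3-

[TiF6]^4-: Summing ligand charges against the −4 overall charge gives an oxidation state of +2 for titanium. Titanium is a group-4 element; Ti(II) is therefore d². The d² configuration leaves the e_g set evenly filled (or empty) — no strong Jahn–Teller driving force.
[MnClF5]^3-: Summing ligand charges against the −3 overall charge gives an oxidation state of +3 for manganese. Group 7 minus oxidation state 3 gives a d⁴ configuration. Chloride and fluoride are weak-field ligands for a first-row metal, so the complex is high-spin. The t₂g³e_g¹ (high-spin) configuration has an unevenly filled e_g set; the Jahn–Teller theorem predicts a tetragonal distortion (typically axial elongation) to lift the degeneracy.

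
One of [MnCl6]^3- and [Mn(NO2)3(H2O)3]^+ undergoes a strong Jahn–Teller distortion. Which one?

[MnCl6]^3-: Summing ligand charges against the −3 overall charge gives an oxidation state of +3 for manganese. Group 7 minus oxidation state 3 gives a d⁴ configuration. Chloride is a weak-field ligand for a first-row metal, so the complex is high-spin. The t₂g³e_g¹ (high-spin) configuration has an unevenly filled e_g set; the Jahn–Teller theorem predicts a tetragonal distortion (typically axial elongation) to lift the degeneracy.
[Mn(NO2)3(H2O)3]^+: Summing ligand charges against the +1 overall charge gives an oxidation state of +4 for manganese. Manganese is a group-7 element; Mn(IV) is therefore d³. The d³ configuration leaves the e_g set evenly filled (or empty) — no strong Jahn–Teller driving force.

[MnCl6]^3-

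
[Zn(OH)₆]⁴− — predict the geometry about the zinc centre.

octahedral

Ligand charges: each hydroxide is −1. With an overall charge of −4 the zinc centre must be in the +2 oxidation state.
Zinc is a group-12 element; Zn(II) is therefore d¹⁰.
Coordination number: 6.
Six donors around a single metal centre give an octahedral coordination sphere.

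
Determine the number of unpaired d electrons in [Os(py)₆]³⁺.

1

Summing ligand charges against the +3 overall charge gives an oxidation state of +3 for osmium.
Os sits in group 8, so the d-electron count is 8 − 3 = 5.
The spin state decides the count: a 5d ion has a large Δₒ and is invariably low-spin.
An octahedral low-spin d⁵ ion is t₂g⁵e_g⁰, giving 1 unpaired electron.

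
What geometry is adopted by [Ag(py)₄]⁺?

Pyridine is neutral; balancing the +1 overall charge requires Ag(I).
Group 11 minus oxidation state 1 gives a d¹⁰ configuration.
With 4 monodentate ligands the coordination number is 4.
A d¹⁰ ion has no crystal-field stabilisation preference between square planar and tetrahedral, so four ligands adopt the sterically favoured tetrahedral geometry.

tetrahedral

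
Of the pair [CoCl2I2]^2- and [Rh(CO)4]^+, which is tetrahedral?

For [CoCl2I2]^2-: Ligand charges: each chloride is −1; each iodide is −1. With an overall charge of −2 the cobalt centre must be in the +2 oxidation state. Group 9 minus oxidation state 2 gives a d⁷ configuration. For a high-spin 3d d⁷ ion with weak-field ligands the small Δₜ gives little square-planar CFSE advantage, so four ligands adopt the sterically favoured tetrahedral geometry. → tetrahedral.
For [Rh(CO)4]^+: Ligand charges: carbonyl is neutral. With an overall charge of +1 the rhodium centre must be in the +1 oxidation state. Rh sits in group 9, so the d-electron count is 9 − 1 = 8. A 4d d⁸ ion has a large crystal-field splitting; square planar leaves the high-energy d_{x²−y²} orbital empty and maximises CFSE. → square planar.

[CoCl2I2]^2-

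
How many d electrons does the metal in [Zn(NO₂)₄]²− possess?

Ligand charges: each nitro (N-bound nitrite) is −1. With an overall charge of −2 the zinc centre must be in the +2 oxidation state.
Zinc is a group-12 element; Zn(II) is therefore d¹⁰.

d10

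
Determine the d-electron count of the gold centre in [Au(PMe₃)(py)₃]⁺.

d¹⁰

Ligand charges: trimethylphosphine is neutral; pyridine is neutral. With an overall charge of +1 the gold centre must be in the +1 oxidation state.
Au sits in group 11, so the d-electron count is 11 − 1 = 10.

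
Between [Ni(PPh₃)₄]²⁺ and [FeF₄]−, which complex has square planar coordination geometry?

[Ni(PPh₃)₄]²⁺

For [Ni(PPh₃)₄]²⁺: Triphenylphosphine is neutral; balancing the +2 overall charge requires Ni(II). Group 10 minus oxidation state 2 gives a d⁸ configuration. Triphenylphosphine is a strong-field ligand (high in the spectrochemical series). A 3d d⁸ ion with strong-field ligands gains enough CFSE to favour square planar over tetrahedral. → square planar.
For [FeF₄]−: Ligand charges: each fluoride is −1. With an overall charge of −1 the iron centre must be in the +3 oxidation state. Iron is a group-8 element; Fe(III) is therefore d⁵. A high-spin d⁵ ion has zero CFSE in either geometry, so four ligands adopt the sterically favoured tetrahedral geometry. → tetrahedral.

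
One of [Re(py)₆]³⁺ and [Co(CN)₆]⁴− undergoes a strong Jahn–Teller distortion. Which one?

[Co(CN)₆]⁴−

[Re(py)₆]³⁺: Pyridine is neutral; balancing the +3 overall charge requires Re(III). Rhenium is a group-7 element; Re(III) is therefore d⁴. A 5d ion has a large Δₒ and is invariably low-spin. The d⁴ configuration leaves the e_g set evenly filled (or empty) — no strong Jahn–Teller driving force.
[Co(CN)₆]⁴−: Each cyanide is −1; balancing the −4 overall charge requires Co(II). Group 9 minus oxidation state 2 gives a d⁷ configuration. Cyanide is a strong-field ligand (high in the spectrochemical series) for a first-row metal, so the complex is low-spin. The t₂g⁶e_g¹ (low-spin) configuration has an unevenly filled e_g set; the Jahn–Teller theorem predicts a tetragonal distortion (typically axial elongation) to lift the degeneracy.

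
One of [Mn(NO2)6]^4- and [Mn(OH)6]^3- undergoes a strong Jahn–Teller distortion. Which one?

[Mn(OH)6]^3-

[Mn(NO2)6]^4-: Each nitro (N-bound nitrite) is −1; balancing the −4 overall charge requires Mn(II). Manganese is a group-7 element; Mn(II) is therefore d⁵. Nitro (N-bound nitrite) is a strong-field ligand (high in the spectrochemical series) for a first-row metal, so the complex is low-spin. The d⁵ configuration leaves the e_g set evenly filled (or empty) — no strong Jahn–Teller driving force.
[Mn(OH)6]^3-: Ligand charges: each hydroxide is −1. With an overall charge of −3 the manganese centre must be in the +3 oxidation state. Mn sits in group 7, so the d-electron count is 7 − 3 = 4. Hydroxide is a weak-field ligand for a first-row metal, so the complex is high-spin. The t₂g³e_g¹ (high-spin) configuration has an unevenly filled e_g set; the Jahn–Teller theorem predicts a tetragonal distortion (typically axial elongation) to lift the degeneracy.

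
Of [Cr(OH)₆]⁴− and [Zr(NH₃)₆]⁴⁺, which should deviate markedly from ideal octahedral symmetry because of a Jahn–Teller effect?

[Cr(OH)₆]⁴−

[Cr(OH)₆]⁴−: Ligand charges: each hydroxide is −1. With an overall charge of −4 the chromium centre must be in the +2 oxidation state. Cr sits in group 6, so the d-electron count is 6 − 2 = 4. Hydroxide is a weak-field ligand for a first-row metal, so the complex is high-spin. The t₂g³e_g¹ (high-spin) configuration has an unevenly filled e_g set; the Jahn–Teller theorem predicts a tetragonal distortion (typically axial elongation) to lift the degeneracy.
[Zr(NH₃)₆]⁴⁺: Ligand charges: ammonia is neutral. With an overall charge of +4 the zirconium centre must be in the +4 oxidation state. Group 4 minus oxidation state 4 gives a d⁰ configuration. The d⁰ configuration leaves the e_g set evenly filled (or empty) — no strong Jahn–Teller driving force.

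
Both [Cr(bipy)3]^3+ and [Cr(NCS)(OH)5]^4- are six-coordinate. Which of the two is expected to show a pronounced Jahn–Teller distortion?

[Cr(NCS)(OH)5]^4-

[Cr(bipy)3]^3+: Ligand charges: 2,2′-bipyridine is neutral. With an overall charge of +3 the chromium centre must be in the +3 oxidation state. Chromium is a group-6 element; Cr(III) is therefore d³. The d³ configuration leaves the e_g set evenly filled (or empty) — no strong Jahn–Teller driving force.
[Cr(NCS)(OH)5]^4-: Ligand charges: each isothiocyanate is −1; each hydroxide is −1. With an overall charge of −4 the chromium centre must be in the +2 oxidation state. Chromium is a group-6 element; Cr(II) is therefore d⁴. Hydroxide and isothiocyanate are weak-field ligands for a first-row metal, so the complex is high-spin. The t₂g³e_g¹ (high-spin) configuration has an unevenly filled e_g set; the Jahn–Teller theorem predicts a tetragonal distortion (typically axial elongation) to lift the degeneracy.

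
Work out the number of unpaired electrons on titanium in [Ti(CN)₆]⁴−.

Each cyanide is −1; balancing the −4 overall charge requires Ti(II).
Ti sits in group 4, so the d-electron count is 4 − 2 = 2.
In an octahedral field the d² configuration is t₂g²e_g⁰ (only one arrangement possible), giving 2 unpaired electrons.

2 unpaired electrons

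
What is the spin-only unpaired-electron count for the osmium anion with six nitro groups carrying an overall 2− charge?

Each nitro (N-bound nitrite) is −1; balancing the −2 overall charge requires Os(IV).
Osmium is a group-8 element; Os(IV) is therefore d⁴.
The spin state decides the count: a 5d ion has a large Δₒ and is invariably low-spin.
An octahedral low-spin d⁴ ion is t₂g⁴e_g⁰, giving 2 unpaired electrons.

2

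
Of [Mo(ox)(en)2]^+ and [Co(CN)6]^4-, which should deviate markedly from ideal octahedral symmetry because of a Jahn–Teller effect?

[Mo(ox)(en)2]^+: Summing ligand charges against the +1 overall charge gives an oxidation state of +3 for molybdenum. Molybdenum is a group-6 element; Mo(III) is therefore d³. The d³ configuration leaves the e_g set evenly filled (or empty) — no strong Jahn–Teller driving force.
[Co(CN)6]^4-: Summing ligand charges against the −4 overall charge gives an oxidation state of +2 for cobalt. Cobalt is a group-9 element; Co(II) is therefore d⁷. Cyanide is a strong-field ligand (high in the spectrochemical series) for a first-row metal, so the complex is low-spin. The t₂g⁶e_g¹ (low-spin) configuration has an unevenly filled e_g set; the Jahn–Teller theorem predicts a tetragonal distortion (typically axial elongation) to lift the degeneracy.

[Co(CN)6]^4-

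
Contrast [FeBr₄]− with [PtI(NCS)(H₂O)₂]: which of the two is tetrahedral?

For [FeBr₄]−: Each bromide is −1; balancing the −1 overall charge requires Fe(III). Fe sits in group 8, so the d-electron count is 8 − 3 = 5. A high-spin d⁵ ion has zero CFSE in either geometry, so four ligands adopt the sterically favoured tetrahedral geometry. → tetrahedral.
For [PtI(NCS)(H₂O)₂]: Each iodide is −1; each isothiocyanate is −1; water is neutral; balancing the 0 overall charge requires Pt(II). Group 10 minus oxidation state 2 gives a d⁸ configuration. A 5d d⁸ ion has a large crystal-field splitting; square planar leaves the high-energy d_{x²−y²} orbital empty and maximises CFSE. → square planar.

[FeBr₄]−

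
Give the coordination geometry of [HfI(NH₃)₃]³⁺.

tetrahedral

Summing ligand charges against the +3 overall charge gives an oxidation state of +4 for hafnium.
Hf sits in group 4, so the d-electron count is 4 − 4 = 0.
With 4 monodentate ligands the coordination number is 4.
A d⁰ ion has no crystal-field stabilisation preference between square planar and tetrahedral, so four ligands adopt the sterically favoured tetrahedral geometry.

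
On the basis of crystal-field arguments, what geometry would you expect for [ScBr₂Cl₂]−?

Summing ligand charges against the −1 overall charge gives an oxidation state of +3 for scandium.
Sc sits in group 3, so the d-electron count is 3 − 3 = 0.
Coordination number: 4.
A d⁰ ion has no crystal-field stabilisation preference between square planar and tetrahedral, so four ligands adopt the sterically favoured tetrahedral geometry.

tetrahedral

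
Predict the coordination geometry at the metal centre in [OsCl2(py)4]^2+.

octahedral

Ligand charges: each chloride is −1; pyridine is neutral. With an overall charge of +2 the osmium centre must be in the +4 oxidation state.
Osmium is a group-8 element; Os(IV) is therefore d⁴.
With 6 monodentate ligands the coordination number is 6.
Six donors around a single metal centre give an octahedral coordination sphere.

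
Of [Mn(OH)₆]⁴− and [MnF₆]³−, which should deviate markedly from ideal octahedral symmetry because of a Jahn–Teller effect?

[MnF₆]³−

[Mn(OH)₆]⁴−: Ligand charges: each hydroxide is −1. With an overall charge of −4 the manganese centre must be in the +2 oxidation state. Manganese is a group-7 element; Mn(II) is therefore d⁵. Hydroxide is a weak-field ligand for a first-row metal, so the complex is high-spin. The d⁵ configuration leaves the e_g set evenly filled (or empty) — no strong Jahn–Teller driving force.
[MnF₆]³−: Each fluoride is −1; balancing the −3 overall charge requires Mn(III). Mn sits in group 7, so the d-electron count is 7 − 3 = 4. Fluoride is a weak-field ligand for a first-row metal, so the complex is high-spin. The t₂g³e_g¹ (high-spin) configuration has an unevenly filled e_g set; the Jahn–Teller theorem predicts a tetragonal distortion (typically axial elongation) to lift the degeneracy.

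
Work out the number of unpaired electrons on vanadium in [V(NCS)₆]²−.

1

Each isothiocyanate is −1; balancing the −2 overall charge requires V(IV).
Group 5 minus oxidation state 4 gives a d¹ configuration.
In an octahedral field the d¹ configuration is t₂g¹e_g⁰ (only one arrangement possible), giving 1 unpaired electron.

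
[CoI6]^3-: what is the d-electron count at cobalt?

d6

Summing ligand charges against the −3 overall charge gives an oxidation state of +3 for cobalt.
Cobalt is a group-9 element; Co(III) is therefore d⁶.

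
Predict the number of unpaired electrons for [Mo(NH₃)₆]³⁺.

Summing ligand charges against the +3 overall charge gives an oxidation state of +3 for molybdenum.
Molybdenum is a group-6 element; Mo(III) is therefore d³.
In an octahedral field the d³ configuration is t₂g³e_g⁰ (only one arrangement possible), giving 3 unpaired electrons.

3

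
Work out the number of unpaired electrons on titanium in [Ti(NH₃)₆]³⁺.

Ligand charges: ammonia is neutral. With an overall charge of +3 the titanium centre must be in the +3 oxidation state.
Group 4 minus oxidation state 3 gives a d¹ configuration.
In an octahedral field the d¹ configuration is t₂g¹e_g⁰ (only one arrangement possible), giving 1 unpaired electron.

1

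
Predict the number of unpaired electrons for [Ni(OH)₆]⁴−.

2

Summing ligand charges against the −4 overall charge gives an oxidation state of +2 for nickel.
Nickel is a group-10 element; Ni(II) is therefore d⁸.
In an octahedral field the d⁸ configuration is t₂g⁶e_g² (only one arrangement possible), giving 2 unpaired electrons.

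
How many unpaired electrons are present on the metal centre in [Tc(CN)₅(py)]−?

3 unpaired electrons

Ligand charges: each cyanide is −1; pyridine is neutral. With an overall charge of −1 the technetium centre must be in the +4 oxidation state.
Tc sits in group 7, so the d-electron count is 7 − 4 = 3.
In an octahedral field the d³ configuration is t₂g³e_g⁰ (only one arrangement possible), giving 3 unpaired electrons.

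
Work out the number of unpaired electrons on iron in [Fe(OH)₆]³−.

Ligand charges: each hydroxide is −1. With an overall charge of −3 the iron centre must be in the +3 oxidation state.
Group 8 minus oxidation state 3 gives a d⁵ configuration.
The spin state decides the count: Hydroxide is a weak-field ligand for a first-row metal, so the complex is high-spin.
An octahedral high-spin d⁵ ion is t₂g³e_g², giving 5 unpaired electrons.

5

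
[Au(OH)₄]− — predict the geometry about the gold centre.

Each hydroxide is −1; balancing the −1 overall charge requires Au(III).
Group 11 minus oxidation state 3 gives a d⁸ configuration.
Coordination number: 4.
A 5d d⁸ ion has a large crystal-field splitting; square planar leaves the high-energy d_{x²−y²} orbital empty and maximises CFSE.

square planar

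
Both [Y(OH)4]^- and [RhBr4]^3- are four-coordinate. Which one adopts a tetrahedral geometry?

For [Y(OH)4]^-: Summing ligand charges against the −1 overall charge gives an oxidation state of +3 for yttrium. Group 3 minus oxidation state 3 gives a d⁰ configuration. A d⁰ ion has no crystal-field stabilisation preference between square planar and tetrahedral, so four ligands adopt the sterically favoured tetrahedral geometry. → tetrahedral.
For [RhBr4]^3-: Ligand charges: each bromide is −1. With an overall charge of −3 the rhodium centre must be in the +1 oxidation state. Rh sits in group 9, so the d-electron count is 9 − 1 = 8. A 4d d⁸ ion has a large crystal-field splitting; square planar leaves the high-energy d_{x²−y²} orbital empty and maximises CFSE. → square planar.

[Y(OH)4]^-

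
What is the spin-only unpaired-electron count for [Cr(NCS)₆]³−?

Summing ligand charges against the −3 overall charge gives an oxidation state of +3 for chromium.
Cr sits in group 6, so the d-electron count is 6 − 3 = 3.
In an octahedral field the d³ configuration is t₂g³e_g⁰ (only one arrangement possible), giving 3 unpaired electrons.

3 unpaired electrons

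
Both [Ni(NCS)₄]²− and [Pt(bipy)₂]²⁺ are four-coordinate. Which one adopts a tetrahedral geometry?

For [Ni(NCS)₄]²−: Ligand charges: each isothiocyanate is −1. With an overall charge of −2 the nickel centre must be in the +2 oxidation state. Ni sits in group 10, so the d-electron count is 10 − 2 = 8. Isothiocyanate is a weak-field ligand. With weak-field ligands the CFSE gain from square planar is small, so a 3d d⁸ ion takes the sterically preferred tetrahedral geometry. → tetrahedral.
For [Pt(bipy)₂]²⁺: Summing ligand charges against the +2 overall charge gives an oxidation state of +2 for platinum. Pt sits in group 10, so the d-electron count is 10 − 2 = 8. A 5d d⁸ ion has a large crystal-field splitting; square planar leaves the high-energy d_{x²−y²} orbital empty and maximises CFSE. → square planar.

[Ni(NCS)₄]²−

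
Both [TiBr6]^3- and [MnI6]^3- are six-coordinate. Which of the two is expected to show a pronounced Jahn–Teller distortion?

[TiBr6]^3-: Ligand charges: each bromide is −1. With an overall charge of −3 the titanium centre must be in the +3 oxidation state. Ti sits in group 4, so the d-electron count is 4 − 3 = 1. The d¹ configuration leaves the e_g set evenly filled (or empty) — no strong Jahn–Teller driving force.
[MnI6]^3-: Each iodide is −1; balancing the −3 overall charge requires Mn(III). Mn sits in group 7, so the d-electron count is 7 − 3 = 4. Iodide is a weak-field ligand for a first-row metal, so the complex is high-spin. The t₂g³e_g¹ (high-spin) configuration has an unevenly filled e_g set; the Jahn–Teller theorem predicts a tetragonal distortion (typically axial elongation) to lift the degeneracy.

[MnI6]^3-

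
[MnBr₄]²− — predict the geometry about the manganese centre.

Summing ligand charges against the −2 overall charge gives an oxidation state of +2 for manganese.
Mn sits in group 7, so the d-electron count is 7 − 2 = 5.
Coordination number: 4.
Bromide is a weak-field ligand.
A high-spin d⁵ ion has zero CFSE in either geometry, so four ligands adopt the sterically favoured tetrahedral geometry.

tetrahedral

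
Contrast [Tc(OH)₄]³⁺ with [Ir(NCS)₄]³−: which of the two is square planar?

[Ir(NCS)₄]³−

For [Tc(OH)₄]³⁺: Summing ligand charges against the +3 overall charge gives an oxidation state of +7 for technetium. Technetium is a group-7 element; Tc(VII) is therefore d⁰. A d⁰ ion has no crystal-field stabilisation preference between square planar and tetrahedral, so four ligands adopt the sterically favoured tetrahedral geometry. → tetrahedral.
For [Ir(NCS)₄]³−: Ligand charges: each isothiocyanate is −1. With an overall charge of −3 the iridium centre must be in the +1 oxidation state. Group 9 minus oxidation state 1 gives a d⁸ configuration. A 5d d⁸ ion has a large crystal-field splitting; square planar leaves the high-energy d_{x²−y²} orbital empty and maximises CFSE. → square planar.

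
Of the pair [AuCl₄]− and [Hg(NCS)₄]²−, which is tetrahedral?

For [AuCl₄]−: Ligand charges: each chloride is −1. With an overall charge of −1 the gold centre must be in the +3 oxidation state. Gold is a group-11 element; Au(III) is therefore d⁸. A 5d d⁸ ion has a large crystal-field splitting; square planar leaves the high-energy d_{x²−y²} orbital empty and maximises CFSE. → square planar.
For [Hg(NCS)₄]²−: Ligand charges: each isothiocyanate is −1. With an overall charge of −2 the mercury centre must be in the +2 oxidation state. Mercury is a group-12 element; Hg(II) is therefore d¹⁰. A d¹⁰ ion has no crystal-field stabilisation preference between square planar and tetrahedral, so four ligands adopt the sterically favoured tetrahedral geometry. → tetrahedral.

[Hg(NCS)₄]²−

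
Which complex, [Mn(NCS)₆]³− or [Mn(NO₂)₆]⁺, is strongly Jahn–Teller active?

[Mn(NCS)₆]³−

[Mn(NCS)₆]³−: Summing ligand charges against the −3 overall charge gives an oxidation state of +3 for manganese. Manganese is a group-7 element; Mn(III) is therefore d⁴. Isothiocyanate is a weak-field ligand for a first-row metal, so the complex is high-spin. The t₂g³e_g¹ (high-spin) configuration has an unevenly filled e_g set; the Jahn–Teller theorem predicts a tetragonal distortion (typically axial elongation) to lift the degeneracy.
[Mn(NO₂)₆]⁺: Summing ligand charges against the +1 overall charge gives an oxidation state of +7 for manganese. Mn sits in group 7, so the d-electron count is 7 − 7 = 0. The d⁰ configuration leaves the e_g set evenly filled (or empty) — no strong Jahn–Teller driving force.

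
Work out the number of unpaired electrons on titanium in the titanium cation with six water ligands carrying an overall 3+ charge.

Water is neutral; balancing the +3 overall charge requires Ti(III).
Titanium is a group-4 element; Ti(III) is therefore d¹.
In an octahedral field the d¹ configuration is t₂g¹e_g⁰ (only one arrangement possible), giving 1 unpaired electron.

1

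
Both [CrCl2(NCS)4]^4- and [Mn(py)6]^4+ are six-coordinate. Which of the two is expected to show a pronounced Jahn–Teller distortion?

[CrCl2(NCS)4]^4-: Each chloride is −1; each isothiocyanate is −1; balancing the −4 overall charge requires Cr(II). Chromium is a group-6 element; Cr(II) is therefore d⁴. Chloride and isothiocyanate are weak-field ligands for a first-row metal, so the complex is high-spin. The t₂g³e_g¹ (high-spin) configuration has an unevenly filled e_g set; the Jahn–Teller theorem predicts a tetragonal distortion (typically axial elongation) to lift the degeneracy.
[Mn(py)6]^4+: Summing ligand charges against the +4 overall charge gives an oxidation state of +4 for manganese. Mn sits in group 7, so the d-electron count is 7 − 4 = 3. The d³ configuration leaves the e_g set evenly filled (or empty) — no strong Jahn–Teller driving force.

[CrCl2(NCS)4]^4-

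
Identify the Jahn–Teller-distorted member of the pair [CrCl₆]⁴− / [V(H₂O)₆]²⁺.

[CrCl₆]⁴−: Summing ligand charges against the −4 overall charge gives an oxidation state of +2 for chromium. Chromium is a group-6 element; Cr(II) is therefore d⁴. Chloride is a weak-field ligand for a first-row metal, so the complex is high-spin. The t₂g³e_g¹ (high-spin) configuration has an unevenly filled e_g set; the Jahn–Teller theorem predicts a tetragonal distortion (typically axial elongation) to lift the degeneracy.
[V(H₂O)₆]²⁺: Ligand charges: water is neutral. With an overall charge of +2 the vanadium centre must be in the +2 oxidation state. Group 5 minus oxidation state 2 gives a d³ configuration. The d³ configuration leaves the e_g set evenly filled (or empty) — no strong Jahn–Teller driving force.

[CrCl₆]⁴−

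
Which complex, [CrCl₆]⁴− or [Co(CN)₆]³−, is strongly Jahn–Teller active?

[CrCl₆]⁴−

[CrCl₆]⁴−: Ligand charges: each chloride is −1. With an overall charge of −4 the chromium centre must be in the +2 oxidation state. Group 6 minus oxidation state 2 gives a d⁴ configuration. Chloride is a weak-field ligand for a first-row metal, so the complex is high-spin. The t₂g³e_g¹ (high-spin) configuration has an unevenly filled e_g set; the Jahn–Teller theorem predicts a tetragonal distortion (typically axial elongation) to lift the degeneracy.
[Co(CN)₆]³−: Each cyanide is −1; balancing the −3 overall charge requires Co(III). Group 9 minus oxidation state 3 gives a d⁶ configuration. Co(III) has an exceptionally large octahedral splitting and is low-spin with essentially every ligand except fluoride. The d⁶ configuration leaves the e_g set evenly filled (or empty) — no strong Jahn–Teller driving force.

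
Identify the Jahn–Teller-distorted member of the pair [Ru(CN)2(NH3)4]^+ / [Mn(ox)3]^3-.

[Mn(ox)3]^3-

[Ru(CN)2(NH3)4]^+: Ligand charges: each cyanide is −1; ammonia is neutral. With an overall charge of +1 the ruthenium centre must be in the +3 oxidation state. Ruthenium is a group-8 element; Ru(III) is therefore d⁵. A 4d ion has a large Δₒ and is invariably low-spin. The d⁵ configuration leaves the e_g set evenly filled (or empty) — no strong Jahn–Teller driving force.
[Mn(ox)3]^3-: Each oxalate is −2; balancing the −3 overall charge requires Mn(III). Manganese is a group-7 element; Mn(III) is therefore d⁴. Oxalate is a weak-field ligand for a first-row metal, so the complex is high-spin. The t₂g³e_g¹ (high-spin) configuration has an unevenly filled e_g set; the Jahn–Teller theorem predicts a tetragonal distortion (typically axial elongation) to lift the degeneracy.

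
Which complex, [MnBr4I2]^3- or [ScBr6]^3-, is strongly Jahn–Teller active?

[MnBr4I2]^3-: Each bromide is −1; each iodide is −1; balancing the −3 overall charge requires Mn(III). Mn sits in group 7, so the d-electron count is 7 − 3 = 4. Bromide and iodide are weak-field ligands for a first-row metal, so the complex is high-spin. The t₂g³e_g¹ (high-spin) configuration has an unevenly filled e_g set; the Jahn–Teller theorem predicts a tetragonal distortion (typically axial elongation) to lift the degeneracy.
[ScBr6]^3-: Ligand charges: each bromide is −1. With an overall charge of −3 the scandium centre must be in the +3 oxidation state. Sc sits in group 3, so the d-electron count is 3 − 3 = 0. The d⁰ configuration leaves the e_g set evenly filled (or empty) — no strong Jahn–Teller driving force.

[MnBr4I2]^3-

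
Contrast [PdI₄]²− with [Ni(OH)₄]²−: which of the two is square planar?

For [PdI₄]²−: Ligand charges: each iodide is −1. With an overall charge of −2 the palladium centre must be in the +2 oxidation state. Pd sits in group 10, so the d-electron count is 10 − 2 = 8. A 4d d⁸ ion has a large crystal-field splitting; square planar leaves the high-energy d_{x²−y²} orbital empty and maximises CFSE. → square planar.
For [Ni(OH)₄]²−: Ligand charges: each hydroxide is −1. With an overall charge of −2 the nickel centre must be in the +2 oxidation state. Ni sits in group 10, so the d-electron count is 10 − 2 = 8. Hydroxide is a weak-field ligand. With weak-field ligands the CFSE gain from square planar is small, so a 3d d⁸ ion takes the sterically preferred tetrahedral geometry. → tetrahedral.

[PdI₄]²−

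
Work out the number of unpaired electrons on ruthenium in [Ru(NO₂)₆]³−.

Ligand charges: each nitro (N-bound nitrite) is −1. With an overall charge of −3 the ruthenium centre must be in the +3 oxidation state.
Ruthenium is a group-8 element; Ru(III) is therefore d⁵.
The spin state decides the count: a 4d ion has a large Δₒ and is invariably low-spin.
An octahedral low-spin d⁵ ion is t₂g⁵e_g⁰, giving 1 unpaired electron.

1 unpaired electron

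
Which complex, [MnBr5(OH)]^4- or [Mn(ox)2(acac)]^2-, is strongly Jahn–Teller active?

[MnBr5(OH)]^4-: Each bromide is −1; each hydroxide is −1; balancing the −4 overall charge requires Mn(II). Manganese is a group-7 element; Mn(II) is therefore d⁵. Bromide and hydroxide are weak-field ligands for a first-row metal, so the complex is high-spin. The d⁵ configuration leaves the e_g set evenly filled (or empty) — no strong Jahn–Teller driving force.
[Mn(ox)2(acac)]^2-: Summing ligand charges against the −2 overall charge gives an oxidation state of +3 for manganese. Mn sits in group 7, so the d-electron count is 7 − 3 = 4. Acetylacetonate and oxalate are weak-field ligands for a first-row metal, so the complex is high-spin. The t₂g³e_g¹ (high-spin) configuration has an unevenly filled e_g set; the Jahn–Teller theorem predicts a tetragonal distortion (typically axial elongation) to lift the degeneracy.

[Mn(ox)2(acac)]^2-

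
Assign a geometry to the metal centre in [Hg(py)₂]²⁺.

Ligand charges: pyridine is neutral. With an overall charge of +2 the mercury centre must be in the +2 oxidation state.
Hg sits in group 12, so the d-electron count is 12 − 2 = 10.
Coordination number: 2.
A d¹⁰ ion with only two ligands adopts a linear arrangement (sp hybridisation; no CFSE preference).

linear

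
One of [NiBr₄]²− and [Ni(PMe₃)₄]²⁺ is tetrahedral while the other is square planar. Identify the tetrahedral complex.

For [NiBr₄]²−: Summing ligand charges against the −2 overall charge gives an oxidation state of +2 for nickel. Nickel is a group-10 element; Ni(II) is therefore d⁸. Bromide is a weak-field ligand. With weak-field ligands the CFSE gain from square planar is small, so a 3d d⁸ ion takes the sterically preferred tetrahedral geometry. → tetrahedral.
For [Ni(PMe₃)₄]²⁺: Summing ligand charges against the +2 overall charge gives an oxidation state of +2 for nickel. Group 10 minus oxidation state 2 gives a d⁸ configuration. Trimethylphosphine is a strong-field ligand (high in the spectrochemical series). A 3d d⁸ ion with strong-field ligands gains enough CFSE to favour square planar over tetrahedral. → square planar.

[NiBr₄]²−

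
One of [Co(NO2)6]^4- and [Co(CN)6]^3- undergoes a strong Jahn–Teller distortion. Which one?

[Co(NO2)6]^4-: Each nitro (N-bound nitrite) is −1; balancing the −4 overall charge requires Co(II). Cobalt is a group-9 element; Co(II) is therefore d⁷. Nitro (N-bound nitrite) is a strong-field ligand (high in the spectrochemical series) for a first-row metal, so the complex is low-spin. The t₂g⁶e_g¹ (low-spin) configuration has an unevenly filled e_g set; the Jahn–Teller theorem predicts a tetragonal distortion (typically axial elongation) to lift the degeneracy.
[Co(CN)6]^3-: Each cyanide is −1; balancing the −3 overall charge requires Co(III). Co sits in group 9, so the d-electron count is 9 − 3 = 6. Co(III) has an exceptionally large octahedral splitting and is low-spin with essentially every ligand except fluoride. The d⁶ configuration leaves the e_g set evenly filled (or empty) — no strong Jahn–Teller driving force.

[Co(NO2)6]^4-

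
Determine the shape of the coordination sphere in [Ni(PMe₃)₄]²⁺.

square planar

Trimethylphosphine is neutral; balancing the +2 overall charge requires Ni(II).
Nickel is a group-10 element; Ni(II) is therefore d⁸.
With 4 monodentate ligands the coordination number is 4.
Trimethylphosphine is a strong-field ligand (high in the spectrochemical series).
A 3d d⁸ ion with strong-field ligands gains enough CFSE to favour square planar over tetrahedral.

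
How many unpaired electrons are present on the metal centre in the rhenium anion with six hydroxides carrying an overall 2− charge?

3

Each hydroxide is −1; balancing the −2 overall charge requires Re(IV).
Group 7 minus oxidation state 4 gives a d³ configuration.
In an octahedral field the d³ configuration is t₂g³e_g⁰ (only one arrangement possible), giving 3 unpaired electrons.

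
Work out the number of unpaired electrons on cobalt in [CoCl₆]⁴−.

Ligand charges: each chloride is −1. With an overall charge of −4 the cobalt centre must be in the +2 oxidation state.
Cobalt is a group-9 element; Co(II) is therefore d⁷.
The spin state decides the count: Chloride is a weak-field ligand for a first-row metal, so the complex is high-spin.
An octahedral high-spin d⁷ ion is t₂g⁵e_g², giving 3 unpaired electrons.

3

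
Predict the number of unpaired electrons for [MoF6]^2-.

2 unpaired electrons

Summing ligand charges against the −2 overall charge gives an oxidation state of +4 for molybdenum.
Mo sits in group 6, so the d-electron count is 6 − 4 = 2.
In an octahedral field the d² configuration is t₂g²e_g⁰ (only one arrangement possible), giving 2 unpaired electrons.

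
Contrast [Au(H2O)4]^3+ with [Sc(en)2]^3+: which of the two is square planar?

[Au(H2O)4]^3+

For [Au(H2O)4]^3+: Ligand charges: water is neutral. With an overall charge of +3 the gold centre must be in the +3 oxidation state. Group 11 minus oxidation state 3 gives a d⁸ configuration. A 5d d⁸ ion has a large crystal-field splitting; square planar leaves the high-energy d_{x²−y²} orbital empty and maximises CFSE. → square planar.
For [Sc(en)2]^3+: Summing ligand charges against the +3 overall charge gives an oxidation state of +3 for scandium. Sc sits in group 3, so the d-electron count is 3 − 3 = 0. A d⁰ ion has no crystal-field stabilisation preference between square planar and tetrahedral, so four ligands adopt the sterically favoured tetrahedral geometry. → tetrahedral.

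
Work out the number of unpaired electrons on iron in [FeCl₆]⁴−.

Each chloride is −1; balancing the −4 overall charge requires Fe(II).
Fe sits in group 8, so the d-electron count is 8 − 2 = 6.
The spin state decides the count: Chloride is a weak-field ligand for a first-row metal, so the complex is high-spin.
An octahedral high-spin d⁶ ion is t₂g⁴e_g², giving 4 unpaired electrons.

4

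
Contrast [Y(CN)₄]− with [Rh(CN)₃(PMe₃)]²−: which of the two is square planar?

For [Y(CN)₄]−: Summing ligand charges against the −1 overall charge gives an oxidation state of +3 for yttrium. Y sits in group 3, so the d-electron count is 3 − 3 = 0. A d⁰ ion has no crystal-field stabilisation preference between square planar and tetrahedral, so four ligands adopt the sterically favoured tetrahedral geometry. → tetrahedral.
For [Rh(CN)₃(PMe₃)]²−: Each cyanide is −1; trimethylphosphine is neutral; balancing the −2 overall charge requires Rh(I). Rh sits in group 9, so the d-electron count is 9 − 1 = 8. A 4d d⁸ ion has a large crystal-field splitting; square planar leaves the high-energy d_{x²−y²} orbital empty and maximises CFSE. → square planar.

[Rh(CN)₃(PMe₃)]²−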